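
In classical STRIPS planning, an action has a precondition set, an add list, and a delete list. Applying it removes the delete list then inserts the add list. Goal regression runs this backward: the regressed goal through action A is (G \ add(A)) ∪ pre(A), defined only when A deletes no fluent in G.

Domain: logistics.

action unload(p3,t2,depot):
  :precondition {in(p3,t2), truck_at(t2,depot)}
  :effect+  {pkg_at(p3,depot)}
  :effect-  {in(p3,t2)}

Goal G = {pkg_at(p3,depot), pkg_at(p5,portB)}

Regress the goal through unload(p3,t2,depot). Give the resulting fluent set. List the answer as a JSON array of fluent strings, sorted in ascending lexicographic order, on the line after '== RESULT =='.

Compute (G \ add) ∪ pre:
  G ∩ del = {}  (empty — regression defined)
  G \ add = {pkg_at(p3,depot), pkg_at(p5,portB)} \ {pkg_at(p3,depot)} = {pkg_at(p5,portB)}
  ∪ pre   = {pkg_at(p5,portB)} ∪ {in(p3,t2), truck_at(t2,depot)}
          = {in(p3,t2), pkg_at(p5,portB), truck_at(t2,depot)}

== RESULT ==
["in(p3,t2)", "pkg_at(p5,portB)", "truck_at(t2,depot)"]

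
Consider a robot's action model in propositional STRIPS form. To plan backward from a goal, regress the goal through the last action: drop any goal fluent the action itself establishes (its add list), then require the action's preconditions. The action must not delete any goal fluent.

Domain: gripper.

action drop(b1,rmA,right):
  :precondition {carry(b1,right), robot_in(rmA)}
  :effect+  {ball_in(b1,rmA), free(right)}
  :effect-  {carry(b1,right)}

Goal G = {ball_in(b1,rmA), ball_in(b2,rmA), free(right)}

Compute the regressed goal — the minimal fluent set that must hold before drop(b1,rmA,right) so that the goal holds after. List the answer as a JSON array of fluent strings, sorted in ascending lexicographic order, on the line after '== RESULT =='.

Regress:
  G ∩ del = {}  (empty — regression defined)
  G \ add = {ball_in(b1,rmA), ball_in(b2,rmA), free(right)} \ {ball_in(b1,rmA), free(right)} = {ball_in(b2,rmA)}
  ∪ pre   = {ball_in(b2,rmA)} ∪ {carry(b1,right), robot_in(rmA)}
          = {ball_in(b2,rmA), carry(b1,right), robot_in(rmA)}

== RESULT ==
["ball_in(b2,rmA)", "carry(b1,right)", "robot_in(rmA)"]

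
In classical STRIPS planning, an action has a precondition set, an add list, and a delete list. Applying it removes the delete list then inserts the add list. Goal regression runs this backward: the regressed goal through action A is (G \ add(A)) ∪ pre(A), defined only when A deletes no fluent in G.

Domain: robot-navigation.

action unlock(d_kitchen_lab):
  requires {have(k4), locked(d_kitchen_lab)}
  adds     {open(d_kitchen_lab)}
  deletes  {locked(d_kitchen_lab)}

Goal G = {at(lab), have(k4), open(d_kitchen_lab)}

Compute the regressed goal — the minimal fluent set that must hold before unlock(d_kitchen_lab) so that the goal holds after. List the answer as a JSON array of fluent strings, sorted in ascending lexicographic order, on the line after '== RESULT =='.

Regress:
  G ∩ del = {}  (empty — regression defined)
  G \ add = {at(lab), have(k4), open(d_kitchen_lab)} \ {open(d_kitchen_lab)} = {at(lab), have(k4)}
  ∪ pre   = {at(lab), have(k4)} ∪ {have(k4), locked(d_kitchen_lab)}
          = {at(lab), have(k4), locked(d_kitchen_lab)}

== RESULT ==
["at(lab)", "have(k4)", "locked(d_kitchen_lab)"]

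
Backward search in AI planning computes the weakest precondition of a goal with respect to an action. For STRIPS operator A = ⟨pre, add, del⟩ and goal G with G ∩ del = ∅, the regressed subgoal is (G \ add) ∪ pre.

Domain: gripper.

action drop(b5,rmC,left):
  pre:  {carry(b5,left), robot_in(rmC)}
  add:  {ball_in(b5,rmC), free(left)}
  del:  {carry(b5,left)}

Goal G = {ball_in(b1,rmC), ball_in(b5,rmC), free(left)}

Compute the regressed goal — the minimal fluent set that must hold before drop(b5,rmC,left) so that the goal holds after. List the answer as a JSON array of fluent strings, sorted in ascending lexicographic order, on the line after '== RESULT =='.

Compute (G \ add) ∪ pre:
  G ∩ del = {}  (empty — regression defined)
  G \ add = {ball_in(b1,rmC), ball_in(b5,rmC), free(left)} \ {ball_in(b5,rmC), free(left)} = {ball_in(b1,rmC)}
  ∪ pre   = {ball_in(b1,rmC)} ∪ {carry(b5,left), robot_in(rmC)}
          = {ball_in(b1,rmC), carry(b5,left), robot_in(rmC)}

== RESULT ==
["ball_in(b1,rmC)", "carry(b5,left)", "robot_in(rmC)"]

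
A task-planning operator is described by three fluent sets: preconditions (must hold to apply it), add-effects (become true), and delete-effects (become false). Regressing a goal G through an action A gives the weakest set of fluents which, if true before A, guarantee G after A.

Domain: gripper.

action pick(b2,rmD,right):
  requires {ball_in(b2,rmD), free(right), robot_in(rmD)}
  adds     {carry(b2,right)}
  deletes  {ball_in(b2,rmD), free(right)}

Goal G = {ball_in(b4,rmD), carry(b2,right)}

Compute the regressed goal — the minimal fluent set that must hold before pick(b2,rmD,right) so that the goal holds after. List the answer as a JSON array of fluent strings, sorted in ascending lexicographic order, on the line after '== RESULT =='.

Regress:
  G ∩ del = {}  (empty — regression defined)
  G \ add = {ball_in(b4,rmD), carry(b2,right)} \ {carry(b2,right)} = {ball_in(b4,rmD)}
  ∪ pre   = {ball_in(b4,rmD)} ∪ {ball_in(b2,rmD), free(right), robot_in(rmD)}
          = {ball_in(b2,rmD), ball_in(b4,rmD), free(right), robot_in(rmD)}

== RESULT ==
["ball_in(b2,rmD)", "ball_in(b4,rmD)", "free(right)", "robot_in(rmD)"]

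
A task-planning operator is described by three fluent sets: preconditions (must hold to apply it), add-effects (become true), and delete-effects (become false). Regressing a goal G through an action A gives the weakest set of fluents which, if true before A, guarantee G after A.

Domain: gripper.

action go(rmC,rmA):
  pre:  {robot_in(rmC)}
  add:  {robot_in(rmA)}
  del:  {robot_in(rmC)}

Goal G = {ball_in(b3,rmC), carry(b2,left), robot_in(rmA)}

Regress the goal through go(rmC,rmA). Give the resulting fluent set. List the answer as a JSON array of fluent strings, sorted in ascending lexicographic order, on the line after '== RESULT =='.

Compute (G \ add) ∪ pre:
  G ∩ del = {}  (empty — regression defined)
  G \ add = {ball_in(b3,rmC), carry(b2,left), robot_in(rmA)} \ {robot_in(rmA)} = {ball_in(b3,rmC), carry(b2,left)}
  ∪ pre   = {ball_in(b3,rmC), carry(b2,left)} ∪ {robot_in(rmC)}
          = {ball_in(b3,rmC), carry(b2,left), robot_in(rmC)}

== RESULT ==
["ball_in(b3,rmC)", "carry(b2,left)", "robot_in(rmC)"]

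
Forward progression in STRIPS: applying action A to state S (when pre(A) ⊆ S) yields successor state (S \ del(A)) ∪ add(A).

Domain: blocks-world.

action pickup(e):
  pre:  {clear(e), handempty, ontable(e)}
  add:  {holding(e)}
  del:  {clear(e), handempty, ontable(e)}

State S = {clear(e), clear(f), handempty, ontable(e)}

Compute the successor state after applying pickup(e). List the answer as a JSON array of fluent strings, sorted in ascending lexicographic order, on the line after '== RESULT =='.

Progress:
  pre ⊆ S: {clear(e), handempty, ontable(e)} ⊆ S  — applicable
  S \ del = {clear(f)}
  ∪ add   = {clear(f), holding(e)}

== RESULT ==
["clear(f)", "holding(e)"]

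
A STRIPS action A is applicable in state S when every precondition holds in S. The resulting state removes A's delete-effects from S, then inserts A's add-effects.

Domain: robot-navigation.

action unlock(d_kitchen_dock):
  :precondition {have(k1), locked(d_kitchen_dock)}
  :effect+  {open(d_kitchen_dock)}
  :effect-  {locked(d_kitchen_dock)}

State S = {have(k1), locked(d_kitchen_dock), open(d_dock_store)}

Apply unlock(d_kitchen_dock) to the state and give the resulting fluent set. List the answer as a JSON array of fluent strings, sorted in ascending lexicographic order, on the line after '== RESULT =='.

Compute (S \ del) ∪ add:
  pre ⊆ S: {have(k1), locked(d_kitchen_dock)} ⊆ S  — applicable
  S \ del = {have(k1), open(d_dock_store)}
  ∪ add   = {have(k1), open(d_dock_store), open(d_kitchen_dock)}

== RESULT ==
["have(k1)", "open(d_dock_store)", "open(d_kitchen_dock)"]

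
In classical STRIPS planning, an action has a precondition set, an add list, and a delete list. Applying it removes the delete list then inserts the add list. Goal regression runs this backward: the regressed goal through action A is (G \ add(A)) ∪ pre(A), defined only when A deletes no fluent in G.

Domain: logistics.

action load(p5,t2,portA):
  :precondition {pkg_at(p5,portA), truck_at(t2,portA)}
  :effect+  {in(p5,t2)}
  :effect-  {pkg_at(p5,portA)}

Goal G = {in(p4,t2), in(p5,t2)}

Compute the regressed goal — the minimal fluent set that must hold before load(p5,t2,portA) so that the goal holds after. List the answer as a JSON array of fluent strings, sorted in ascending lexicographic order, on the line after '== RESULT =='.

Compute (G \ add) ∪ pre:
  G ∩ del = {}  (empty — regression defined)
  G \ add = {in(p4,t2), in(p5,t2)} \ {in(p5,t2)} = {in(p4,t2)}
  ∪ pre   = {in(p4,t2)} ∪ {pkg_at(p5,portA), truck_at(t2,portA)}
          = {in(p4,t2), pkg_at(p5,portA), truck_at(t2,portA)}

== RESULT ==
["in(p4,t2)", "pkg_at(p5,portA)", "truck_at(t2,portA)"]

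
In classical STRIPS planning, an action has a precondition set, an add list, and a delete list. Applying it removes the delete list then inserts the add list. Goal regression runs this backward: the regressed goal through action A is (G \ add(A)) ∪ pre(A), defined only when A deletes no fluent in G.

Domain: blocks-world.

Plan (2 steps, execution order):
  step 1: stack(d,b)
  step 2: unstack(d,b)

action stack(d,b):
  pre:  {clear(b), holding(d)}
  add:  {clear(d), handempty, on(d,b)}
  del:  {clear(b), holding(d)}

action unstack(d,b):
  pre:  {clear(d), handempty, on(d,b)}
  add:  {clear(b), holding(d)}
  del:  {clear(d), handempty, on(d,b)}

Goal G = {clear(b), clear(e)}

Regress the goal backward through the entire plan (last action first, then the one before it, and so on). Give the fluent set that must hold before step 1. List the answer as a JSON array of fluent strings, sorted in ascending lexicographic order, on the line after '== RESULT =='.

Work backward from the goal:
  through step 2 (unstack(d,b)): drop {clear(b)}, keep {clear(e)}, require {clear(d), handempty, on(d,b)}
    → {clear(d), clear(e), handempty, on(d,b)}
  through step 1 (stack(d,b)): drop {clear(d), handempty, on(d,b)}, keep {clear(e)}, require {clear(b), holding(d)}
    → {clear(b), clear(e), holding(d)}

== RESULT ==
["clear(b)", "clear(e)", "holding(d)"]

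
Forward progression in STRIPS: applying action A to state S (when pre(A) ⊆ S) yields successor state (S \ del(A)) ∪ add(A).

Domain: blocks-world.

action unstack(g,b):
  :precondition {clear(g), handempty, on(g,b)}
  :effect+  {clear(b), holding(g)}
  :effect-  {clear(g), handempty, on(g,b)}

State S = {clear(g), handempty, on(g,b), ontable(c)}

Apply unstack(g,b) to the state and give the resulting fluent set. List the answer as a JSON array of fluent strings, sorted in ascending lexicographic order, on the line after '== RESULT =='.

Compute (S \ del) ∪ add:
  pre ⊆ S: {clear(g), handempty, on(g,b)} ⊆ S  — applicable
  S \ del = {ontable(c)}
  ∪ add   = {clear(b), holding(g), ontable(c)}

== RESULT ==
["clear(b)", "holding(g)", "ontable(c)"]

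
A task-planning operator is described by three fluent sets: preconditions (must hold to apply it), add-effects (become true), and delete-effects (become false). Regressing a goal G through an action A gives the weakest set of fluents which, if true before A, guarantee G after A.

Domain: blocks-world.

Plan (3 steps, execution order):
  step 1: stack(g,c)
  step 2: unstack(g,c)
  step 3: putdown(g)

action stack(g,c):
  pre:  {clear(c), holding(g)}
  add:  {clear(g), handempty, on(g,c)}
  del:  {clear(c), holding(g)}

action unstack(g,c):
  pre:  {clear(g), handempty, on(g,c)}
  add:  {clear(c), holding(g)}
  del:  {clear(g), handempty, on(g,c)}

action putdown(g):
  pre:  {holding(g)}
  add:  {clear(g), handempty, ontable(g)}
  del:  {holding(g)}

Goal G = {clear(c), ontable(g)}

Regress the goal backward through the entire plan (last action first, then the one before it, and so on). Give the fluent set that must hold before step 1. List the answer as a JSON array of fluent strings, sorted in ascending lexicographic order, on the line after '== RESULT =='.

Regress step by step:
  through step 3 (putdown(g)): drop {ontable(g)}, keep {clear(c)}, require {holding(g)}
    → {clear(c), holding(g)}
  through step 2 (unstack(g,c)): drop {clear(c), holding(g)}, keep {}, require {clear(g), handempty, on(g,c)}
    → {clear(g), handempty, on(g,c)}
  through step 1 (stack(g,c)): drop {clear(g), handempty, on(g,c)}, keep {}, require {clear(c), holding(g)}
    → {clear(c), holding(g)}

== RESULT ==
["clear(c)", "holding(g)"]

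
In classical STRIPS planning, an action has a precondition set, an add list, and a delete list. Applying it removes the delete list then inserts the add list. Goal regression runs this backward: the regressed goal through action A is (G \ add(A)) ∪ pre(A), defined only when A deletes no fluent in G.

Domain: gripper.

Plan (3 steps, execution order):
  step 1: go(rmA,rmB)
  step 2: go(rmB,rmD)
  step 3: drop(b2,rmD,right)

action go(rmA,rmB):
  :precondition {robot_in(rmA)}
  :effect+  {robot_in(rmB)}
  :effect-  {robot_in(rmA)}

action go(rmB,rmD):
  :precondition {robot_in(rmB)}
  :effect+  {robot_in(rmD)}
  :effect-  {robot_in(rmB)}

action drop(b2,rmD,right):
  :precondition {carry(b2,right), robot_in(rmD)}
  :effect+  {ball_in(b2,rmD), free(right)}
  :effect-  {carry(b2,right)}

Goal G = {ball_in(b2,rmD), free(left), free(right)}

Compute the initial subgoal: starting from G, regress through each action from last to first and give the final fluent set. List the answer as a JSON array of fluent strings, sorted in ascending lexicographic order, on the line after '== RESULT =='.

Regress step by step:
  through step 3 (drop(b2,rmD,right)): drop {ball_in(b2,rmD), free(right)}, keep {free(left)}, require {carry(b2,right), robot_in(rmD)}
    → {carry(b2,right), free(left), robot_in(rmD)}
  through step 2 (go(rmB,rmD)): drop {robot_in(rmD)}, keep {carry(b2,right), free(left)}, require {robot_in(rmB)}
    → {carry(b2,right), free(left), robot_in(rmB)}
  through step 1 (go(rmA,rmB)): drop {robot_in(rmB)}, keep {carry(b2,right), free(left)}, require {robot_in(rmA)}
    → {carry(b2,right), free(left), robot_in(rmA)}

== RESULT ==
["carry(b2,right)", "free(left)", "robot_in(rmA)"]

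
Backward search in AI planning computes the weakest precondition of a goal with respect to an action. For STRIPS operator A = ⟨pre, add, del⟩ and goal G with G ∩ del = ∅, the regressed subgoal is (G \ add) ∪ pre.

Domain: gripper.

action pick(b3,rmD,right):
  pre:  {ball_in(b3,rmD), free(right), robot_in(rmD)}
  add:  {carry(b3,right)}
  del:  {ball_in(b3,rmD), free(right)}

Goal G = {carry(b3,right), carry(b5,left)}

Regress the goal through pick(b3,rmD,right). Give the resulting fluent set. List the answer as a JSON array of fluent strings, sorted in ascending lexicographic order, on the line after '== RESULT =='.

Regress:
  G ∩ del = {}  (empty — regression defined)
  G \ add = {carry(b3,right), carry(b5,left)} \ {carry(b3,right)} = {carry(b5,left)}
  ∪ pre   = {carry(b5,left)} ∪ {ball_in(b3,rmD), free(right), robot_in(rmD)}
          = {ball_in(b3,rmD), carry(b5,left), free(right), robot_in(rmD)}

== RESULT ==
["ball_in(b3,rmD)", "carry(b5,left)", "free(right)", "robot_in(rmD)"]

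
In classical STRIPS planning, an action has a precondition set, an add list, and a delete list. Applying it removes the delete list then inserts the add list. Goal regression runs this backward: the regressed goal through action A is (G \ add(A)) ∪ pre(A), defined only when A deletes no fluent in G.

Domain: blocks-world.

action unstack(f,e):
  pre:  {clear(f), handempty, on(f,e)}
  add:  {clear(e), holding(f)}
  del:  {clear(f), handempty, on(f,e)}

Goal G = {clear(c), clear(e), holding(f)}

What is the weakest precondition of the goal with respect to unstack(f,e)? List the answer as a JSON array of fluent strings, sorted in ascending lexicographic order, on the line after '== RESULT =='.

Compute (G \ add) ∪ pre:
  G ∩ del = {}  (empty — regression defined)
  G \ add = {clear(c), clear(e), holding(f)} \ {clear(e), holding(f)} = {clear(c)}
  ∪ pre   = {clear(c)} ∪ {clear(f), handempty, on(f,e)}
          = {clear(c), clear(f), handempty, on(f,e)}

== RESULT ==
["clear(c)", "clear(f)", "handempty", "on(f,e)"]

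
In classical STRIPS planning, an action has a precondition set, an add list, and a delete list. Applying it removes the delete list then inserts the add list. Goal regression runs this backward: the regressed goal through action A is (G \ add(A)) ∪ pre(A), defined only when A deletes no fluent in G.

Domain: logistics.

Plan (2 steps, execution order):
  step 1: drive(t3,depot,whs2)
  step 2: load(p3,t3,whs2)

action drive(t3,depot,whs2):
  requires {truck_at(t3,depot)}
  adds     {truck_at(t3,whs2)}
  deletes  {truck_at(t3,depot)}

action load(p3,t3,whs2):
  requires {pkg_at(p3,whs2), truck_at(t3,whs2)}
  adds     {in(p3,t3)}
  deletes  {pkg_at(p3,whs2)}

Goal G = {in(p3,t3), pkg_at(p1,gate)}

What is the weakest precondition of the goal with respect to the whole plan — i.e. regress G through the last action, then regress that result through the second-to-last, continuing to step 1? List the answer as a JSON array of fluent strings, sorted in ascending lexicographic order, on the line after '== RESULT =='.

Regress step by step:
  through step 2 (load(p3,t3,whs2)): drop {in(p3,t3)}, keep {pkg_at(p1,gate)}, require {pkg_at(p3,whs2), truck_at(t3,whs2)}
    → {pkg_at(p1,gate), pkg_at(p3,whs2), truck_at(t3,whs2)}
  through step 1 (drive(t3,depot,whs2)): drop {truck_at(t3,whs2)}, keep {pkg_at(p1,gate), pkg_at(p3,whs2)}, require {truck_at(t3,depot)}
    → {pkg_at(p1,gate), pkg_at(p3,whs2), truck_at(t3,depot)}

== RESULT ==
["pkg_at(p1,gate)", "pkg_at(p3,whs2)", "truck_at(t3,depot)"]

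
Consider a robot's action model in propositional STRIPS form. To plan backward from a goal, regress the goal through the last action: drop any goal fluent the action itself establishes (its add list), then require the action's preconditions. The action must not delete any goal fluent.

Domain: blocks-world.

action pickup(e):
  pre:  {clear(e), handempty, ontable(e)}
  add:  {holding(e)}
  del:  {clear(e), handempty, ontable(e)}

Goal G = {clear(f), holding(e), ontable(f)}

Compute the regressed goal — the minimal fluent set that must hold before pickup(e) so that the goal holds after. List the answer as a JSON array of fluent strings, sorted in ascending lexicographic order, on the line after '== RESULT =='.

Regress:
  G ∩ del = {}  (empty — regression defined)
  G \ add = {clear(f), holding(e), ontable(f)} \ {holding(e)} = {clear(f), ontable(f)}
  ∪ pre   = {clear(f), ontable(f)} ∪ {clear(e), handempty, ontable(e)}
          = {clear(e), clear(f), handempty, ontable(e), ontable(f)}

== RESULT ==
["clear(e)", "clear(f)", "handempty", "ontable(e)", "ontable(f)"]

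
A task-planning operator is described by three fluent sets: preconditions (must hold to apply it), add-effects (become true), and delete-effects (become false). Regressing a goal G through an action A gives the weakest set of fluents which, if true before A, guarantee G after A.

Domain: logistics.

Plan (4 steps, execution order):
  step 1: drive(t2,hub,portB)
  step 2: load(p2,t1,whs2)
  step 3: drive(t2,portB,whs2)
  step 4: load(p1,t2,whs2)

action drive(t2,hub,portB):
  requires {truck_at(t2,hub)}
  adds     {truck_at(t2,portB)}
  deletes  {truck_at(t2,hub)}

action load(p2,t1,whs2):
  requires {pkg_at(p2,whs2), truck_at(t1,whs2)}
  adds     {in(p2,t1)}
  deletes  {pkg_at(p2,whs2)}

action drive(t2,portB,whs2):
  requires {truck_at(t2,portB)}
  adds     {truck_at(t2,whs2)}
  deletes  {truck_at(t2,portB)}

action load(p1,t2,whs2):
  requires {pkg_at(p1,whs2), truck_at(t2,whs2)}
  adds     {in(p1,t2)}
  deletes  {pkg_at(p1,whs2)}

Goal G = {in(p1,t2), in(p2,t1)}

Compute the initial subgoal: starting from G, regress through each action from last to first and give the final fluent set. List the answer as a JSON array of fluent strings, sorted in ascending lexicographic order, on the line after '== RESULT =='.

Work backward from the goal:
  through step 4 (load(p1,t2,whs2)): drop {in(p1,t2)}, keep {in(p2,t1)}, require {pkg_at(p1,whs2), truck_at(t2,whs2)}
    → {in(p2,t1), pkg_at(p1,whs2), truck_at(t2,whs2)}
  through step 3 (drive(t2,portB,whs2)): drop {truck_at(t2,whs2)}, keep {in(p2,t1), pkg_at(p1,whs2)}, require {truck_at(t2,portB)}
    → {in(p2,t1), pkg_at(p1,whs2), truck_at(t2,portB)}
  through step 2 (load(p2,t1,whs2)): drop {in(p2,t1)}, keep {pkg_at(p1,whs2), truck_at(t2,portB)}, require {pkg_at(p2,whs2), truck_at(t1,whs2)}
    → {pkg_at(p1,whs2), pkg_at(p2,whs2), truck_at(t1,whs2), truck_at(t2,portB)}
  through step 1 (drive(t2,hub,portB)): drop {truck_at(t2,portB)}, keep {pkg_at(p1,whs2), pkg_at(p2,whs2), truck_at(t1,whs2)}, require {truck_at(t2,hub)}
    → {pkg_at(p1,whs2), pkg_at(p2,whs2), truck_at(t1,whs2), truck_at(t2,hub)}

== RESULT ==
["pkg_at(p1,whs2)", "pkg_at(p2,whs2)", "truck_at(t1,whs2)", "truck_at(t2,hub)"]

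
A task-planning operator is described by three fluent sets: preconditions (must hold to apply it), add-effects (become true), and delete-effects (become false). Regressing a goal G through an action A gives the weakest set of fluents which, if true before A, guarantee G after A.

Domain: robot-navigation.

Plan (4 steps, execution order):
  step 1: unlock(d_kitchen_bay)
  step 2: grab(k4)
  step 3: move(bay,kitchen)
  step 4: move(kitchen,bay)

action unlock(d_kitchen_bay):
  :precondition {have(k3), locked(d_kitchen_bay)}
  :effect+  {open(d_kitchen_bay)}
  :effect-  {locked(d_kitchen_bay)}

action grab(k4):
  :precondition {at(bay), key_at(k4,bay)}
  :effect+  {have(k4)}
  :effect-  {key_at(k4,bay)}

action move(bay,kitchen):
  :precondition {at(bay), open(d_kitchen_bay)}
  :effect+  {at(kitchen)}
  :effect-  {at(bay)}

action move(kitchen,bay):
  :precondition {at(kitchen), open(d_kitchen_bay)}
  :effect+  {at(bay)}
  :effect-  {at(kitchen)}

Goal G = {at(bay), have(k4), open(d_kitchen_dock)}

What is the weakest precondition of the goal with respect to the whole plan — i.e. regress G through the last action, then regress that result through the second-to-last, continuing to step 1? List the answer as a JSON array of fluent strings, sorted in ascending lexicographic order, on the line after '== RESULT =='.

Work backward from the goal:
  through step 4 (move(kitchen,bay)): drop {at(bay)}, keep {have(k4), open(d_kitchen_dock)}, require {at(kitchen), open(d_kitchen_bay)}
    → {at(kitchen), have(k4), open(d_kitchen_bay), open(d_kitchen_dock)}
  through step 3 (move(bay,kitchen)): drop {at(kitchen)}, keep {have(k4), open(d_kitchen_bay), open(d_kitchen_dock)}, require {at(bay), open(d_kitchen_bay)}
    → {at(bay), have(k4), open(d_kitchen_bay), open(d_kitchen_dock)}
  through step 2 (grab(k4)): drop {have(k4)}, keep {at(bay), open(d_kitchen_bay), open(d_kitchen_dock)}, require {at(bay), key_at(k4,bay)}
    → {at(bay), key_at(k4,bay), open(d_kitchen_bay), open(d_kitchen_dock)}
  through step 1 (unlock(d_kitchen_bay)): drop {open(d_kitchen_bay)}, keep {at(bay), key_at(k4,bay), open(d_kitchen_dock)}, require {have(k3), locked(d_kitchen_bay)}
    → {at(bay), have(k3), key_at(k4,bay), locked(d_kitchen_bay), open(d_kitchen_dock)}

== RESULT ==
["at(bay)", "have(k3)", "key_at(k4,bay)", "locked(d_kitchen_bay)", "open(d_kitchen_dock)"]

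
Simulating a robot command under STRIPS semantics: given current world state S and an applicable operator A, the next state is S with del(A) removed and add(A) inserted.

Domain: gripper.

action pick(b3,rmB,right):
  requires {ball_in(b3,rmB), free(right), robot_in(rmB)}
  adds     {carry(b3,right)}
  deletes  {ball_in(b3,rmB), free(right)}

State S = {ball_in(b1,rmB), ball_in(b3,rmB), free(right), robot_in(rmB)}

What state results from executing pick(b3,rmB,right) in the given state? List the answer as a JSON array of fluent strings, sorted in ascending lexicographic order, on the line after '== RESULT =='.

Compute (S \ del) ∪ add:
  pre ⊆ S: {ball_in(b3,rmB), free(right), robot_in(rmB)} ⊆ S  — applicable
  S \ del = {ball_in(b1,rmB), robot_in(rmB)}
  ∪ add   = {ball_in(b1,rmB), carry(b3,right), robot_in(rmB)}

== RESULT ==
["ball_in(b1,rmB)", "carry(b3,right)", "robot_in(rmB)"]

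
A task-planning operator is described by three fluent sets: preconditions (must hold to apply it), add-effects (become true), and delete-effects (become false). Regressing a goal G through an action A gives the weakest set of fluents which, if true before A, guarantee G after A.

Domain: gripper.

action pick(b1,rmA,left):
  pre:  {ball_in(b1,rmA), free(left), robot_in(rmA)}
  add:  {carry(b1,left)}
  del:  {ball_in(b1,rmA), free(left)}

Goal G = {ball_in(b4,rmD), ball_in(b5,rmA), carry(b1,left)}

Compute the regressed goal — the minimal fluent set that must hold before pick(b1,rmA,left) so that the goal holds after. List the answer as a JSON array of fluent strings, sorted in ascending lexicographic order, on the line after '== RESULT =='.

Compute (G \ add) ∪ pre:
  G ∩ del = {}  (empty — regression defined)
  G \ add = {ball_in(b4,rmD), ball_in(b5,rmA), carry(b1,left)} \ {carry(b1,left)} = {ball_in(b4,rmD), ball_in(b5,rmA)}
  ∪ pre   = {ball_in(b4,rmD), ball_in(b5,rmA)} ∪ {ball_in(b1,rmA), free(left), robot_in(rmA)}
          = {ball_in(b1,rmA), ball_in(b4,rmD), ball_in(b5,rmA), free(left), robot_in(rmA)}

== RESULT ==
["ball_in(b1,rmA)", "ball_in(b4,rmD)", "ball_in(b5,rmA)", "free(left)", "robot_in(rmA)"]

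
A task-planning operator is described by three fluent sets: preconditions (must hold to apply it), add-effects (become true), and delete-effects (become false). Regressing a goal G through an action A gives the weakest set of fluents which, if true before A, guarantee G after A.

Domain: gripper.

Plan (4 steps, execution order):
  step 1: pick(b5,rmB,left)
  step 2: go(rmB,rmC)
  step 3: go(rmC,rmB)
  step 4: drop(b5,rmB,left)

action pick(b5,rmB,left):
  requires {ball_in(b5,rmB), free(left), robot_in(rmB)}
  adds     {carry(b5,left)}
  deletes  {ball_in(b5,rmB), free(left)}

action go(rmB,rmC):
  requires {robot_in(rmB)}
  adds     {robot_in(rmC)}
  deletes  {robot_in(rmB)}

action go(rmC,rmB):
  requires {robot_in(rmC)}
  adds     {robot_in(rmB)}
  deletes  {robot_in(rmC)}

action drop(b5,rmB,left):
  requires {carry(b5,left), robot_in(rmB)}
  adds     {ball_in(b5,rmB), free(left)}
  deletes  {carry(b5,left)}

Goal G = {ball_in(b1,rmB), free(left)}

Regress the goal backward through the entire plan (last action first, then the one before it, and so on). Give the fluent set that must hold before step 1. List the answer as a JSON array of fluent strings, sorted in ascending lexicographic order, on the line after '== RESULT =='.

Work backward from the goal:
  through step 4 (drop(b5,rmB,left)): drop {free(left)}, keep {ball_in(b1,rmB)}, require {carry(b5,left), robot_in(rmB)}
    → {ball_in(b1,rmB), carry(b5,left), robot_in(rmB)}
  through step 3 (go(rmC,rmB)): drop {robot_in(rmB)}, keep {ball_in(b1,rmB), carry(b5,left)}, require {robot_in(rmC)}
    → {ball_in(b1,rmB), carry(b5,left), robot_in(rmC)}
  through step 2 (go(rmB,rmC)): drop {robot_in(rmC)}, keep {ball_in(b1,rmB), carry(b5,left)}, require {robot_in(rmB)}
    → {ball_in(b1,rmB), carry(b5,left), robot_in(rmB)}
  through step 1 (pick(b5,rmB,left)): drop {carry(b5,left)}, keep {ball_in(b1,rmB), robot_in(rmB)}, require {ball_in(b5,rmB), free(left), robot_in(rmB)}
    → {ball_in(b1,rmB), ball_in(b5,rmB), free(left), robot_in(rmB)}

== RESULT ==
["ball_in(b1,rmB)", "ball_in(b5,rmB)", "free(left)", "robot_in(rmB)"]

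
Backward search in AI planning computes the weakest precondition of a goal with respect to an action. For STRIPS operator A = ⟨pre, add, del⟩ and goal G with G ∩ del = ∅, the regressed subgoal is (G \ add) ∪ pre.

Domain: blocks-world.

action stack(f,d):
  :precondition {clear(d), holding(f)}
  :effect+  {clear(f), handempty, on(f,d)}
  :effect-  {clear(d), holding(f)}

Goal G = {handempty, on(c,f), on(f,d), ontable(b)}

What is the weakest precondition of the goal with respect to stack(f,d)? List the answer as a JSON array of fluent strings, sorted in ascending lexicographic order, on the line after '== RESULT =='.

Regress:
  G ∩ del = {}  (empty — regression defined)
  G \ add = {handempty, on(c,f), on(f,d), ontable(b)} \ {clear(f), handempty, on(f,d)} = {on(c,f), ontable(b)}
  ∪ pre   = {on(c,f), ontable(b)} ∪ {clear(d), holding(f)}
          = {clear(d), holding(f), on(c,f), ontable(b)}

== RESULT ==
["clear(d)", "holding(f)", "on(c,f)", "ontable(b)"]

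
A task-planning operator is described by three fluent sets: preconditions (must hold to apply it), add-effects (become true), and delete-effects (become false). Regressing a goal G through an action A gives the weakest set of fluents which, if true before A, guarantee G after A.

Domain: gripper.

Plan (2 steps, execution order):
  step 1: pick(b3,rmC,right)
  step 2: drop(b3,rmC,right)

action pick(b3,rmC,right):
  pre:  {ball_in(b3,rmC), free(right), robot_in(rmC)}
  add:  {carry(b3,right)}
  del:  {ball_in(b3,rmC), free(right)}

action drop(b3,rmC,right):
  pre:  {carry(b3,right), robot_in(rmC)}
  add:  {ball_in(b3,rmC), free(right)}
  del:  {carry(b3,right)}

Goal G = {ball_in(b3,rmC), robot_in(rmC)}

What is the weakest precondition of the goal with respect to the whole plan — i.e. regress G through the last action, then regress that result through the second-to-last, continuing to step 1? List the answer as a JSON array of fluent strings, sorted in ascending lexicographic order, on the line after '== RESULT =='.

Regress step by step:
  through step 2 (drop(b3,rmC,right)): drop {ball_in(b3,rmC)}, keep {robot_in(rmC)}, require {carry(b3,right), robot_in(rmC)}
    → {carry(b3,right), robot_in(rmC)}
  through step 1 (pick(b3,rmC,right)): drop {carry(b3,right)}, keep {robot_in(rmC)}, require {ball_in(b3,rmC), free(right), robot_in(rmC)}
    → {ball_in(b3,rmC), free(right), robot_in(rmC)}

== RESULT ==
["ball_in(b3,rmC)", "free(right)", "robot_in(rmC)"]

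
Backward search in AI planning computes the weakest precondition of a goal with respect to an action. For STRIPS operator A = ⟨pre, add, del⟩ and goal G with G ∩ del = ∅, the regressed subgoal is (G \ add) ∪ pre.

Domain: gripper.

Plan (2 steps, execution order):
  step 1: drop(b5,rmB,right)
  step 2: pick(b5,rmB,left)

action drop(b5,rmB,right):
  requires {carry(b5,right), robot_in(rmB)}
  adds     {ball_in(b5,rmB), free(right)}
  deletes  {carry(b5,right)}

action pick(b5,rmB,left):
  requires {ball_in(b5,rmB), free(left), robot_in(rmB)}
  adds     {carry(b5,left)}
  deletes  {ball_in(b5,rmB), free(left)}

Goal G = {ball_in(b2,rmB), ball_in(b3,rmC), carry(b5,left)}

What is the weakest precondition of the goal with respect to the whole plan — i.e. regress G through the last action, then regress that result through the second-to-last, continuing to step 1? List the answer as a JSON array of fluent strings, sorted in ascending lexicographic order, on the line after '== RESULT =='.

Regress step by step:
  through step 2 (pick(b5,rmB,left)): drop {carry(b5,left)}, keep {ball_in(b2,rmB), ball_in(b3,rmC)}, require {ball_in(b5,rmB), free(left), robot_in(rmB)}
    → {ball_in(b2,rmB), ball_in(b3,rmC), ball_in(b5,rmB), free(left), robot_in(rmB)}
  through step 1 (drop(b5,rmB,right)): drop {ball_in(b5,rmB)}, keep {ball_in(b2,rmB), ball_in(b3,rmC), free(left), robot_in(rmB)}, require {carry(b5,right), robot_in(rmB)}
    → {ball_in(b2,rmB), ball_in(b3,rmC), carry(b5,right), free(left), robot_in(rmB)}

== RESULT ==
["ball_in(b2,rmB)", "ball_in(b3,rmC)", "carry(b5,right)", "free(left)", "robot_in(rmB)"]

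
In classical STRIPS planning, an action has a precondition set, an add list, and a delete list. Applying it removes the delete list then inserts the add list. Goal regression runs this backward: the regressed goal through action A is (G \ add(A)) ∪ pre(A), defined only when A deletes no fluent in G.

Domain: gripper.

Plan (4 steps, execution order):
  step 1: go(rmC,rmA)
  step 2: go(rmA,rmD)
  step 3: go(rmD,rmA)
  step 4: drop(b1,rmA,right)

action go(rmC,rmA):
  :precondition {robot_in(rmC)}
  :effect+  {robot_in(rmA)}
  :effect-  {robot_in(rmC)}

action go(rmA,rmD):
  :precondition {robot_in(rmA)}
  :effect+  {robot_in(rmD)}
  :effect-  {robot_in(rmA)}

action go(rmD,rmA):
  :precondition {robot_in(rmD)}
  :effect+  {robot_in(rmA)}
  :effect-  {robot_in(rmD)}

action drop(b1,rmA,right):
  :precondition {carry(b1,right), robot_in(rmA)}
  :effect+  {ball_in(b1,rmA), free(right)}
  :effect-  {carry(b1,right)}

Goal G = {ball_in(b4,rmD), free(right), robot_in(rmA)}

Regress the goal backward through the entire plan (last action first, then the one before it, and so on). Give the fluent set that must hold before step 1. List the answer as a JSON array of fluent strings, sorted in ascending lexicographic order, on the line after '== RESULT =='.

Work backward from the goal:
  through step 4 (drop(b1,rmA,right)): drop {free(right)}, keep {ball_in(b4,rmD), robot_in(rmA)}, require {carry(b1,right), robot_in(rmA)}
    → {ball_in(b4,rmD), carry(b1,right), robot_in(rmA)}
  through step 3 (go(rmD,rmA)): drop {robot_in(rmA)}, keep {ball_in(b4,rmD), carry(b1,right)}, require {robot_in(rmD)}
    → {ball_in(b4,rmD), carry(b1,right), robot_in(rmD)}
  through step 2 (go(rmA,rmD)): drop {robot_in(rmD)}, keep {ball_in(b4,rmD), carry(b1,right)}, require {robot_in(rmA)}
    → {ball_in(b4,rmD), carry(b1,right), robot_in(rmA)}
  through step 1 (go(rmC,rmA)): drop {robot_in(rmA)}, keep {ball_in(b4,rmD), carry(b1,right)}, require {robot_in(rmC)}
    → {ball_in(b4,rmD), carry(b1,right), robot_in(rmC)}

== RESULT ==
["ball_in(b4,rmD)", "carry(b1,right)", "robot_in(rmC)"]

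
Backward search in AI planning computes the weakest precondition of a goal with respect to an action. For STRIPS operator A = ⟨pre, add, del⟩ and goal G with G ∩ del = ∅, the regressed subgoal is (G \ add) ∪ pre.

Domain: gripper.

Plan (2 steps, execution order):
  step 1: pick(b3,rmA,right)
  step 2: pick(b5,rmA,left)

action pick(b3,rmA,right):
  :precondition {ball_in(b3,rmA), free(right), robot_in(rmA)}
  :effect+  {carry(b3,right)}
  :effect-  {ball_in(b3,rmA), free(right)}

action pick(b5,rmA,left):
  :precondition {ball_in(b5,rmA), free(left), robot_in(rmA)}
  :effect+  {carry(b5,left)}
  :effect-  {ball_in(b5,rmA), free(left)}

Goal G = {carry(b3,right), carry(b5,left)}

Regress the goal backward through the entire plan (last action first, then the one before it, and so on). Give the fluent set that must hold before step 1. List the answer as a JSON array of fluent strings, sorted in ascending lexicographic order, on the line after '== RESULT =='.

Regress step by step:
  through step 2 (pick(b5,rmA,left)): drop {carry(b5,left)}, keep {carry(b3,right)}, require {ball_in(b5,rmA), free(left), robot_in(rmA)}
    → {ball_in(b5,rmA), carry(b3,right), free(left), robot_in(rmA)}
  through step 1 (pick(b3,rmA,right)): drop {carry(b3,right)}, keep {ball_in(b5,rmA), free(left), robot_in(rmA)}, require {ball_in(b3,rmA), free(right), robot_in(rmA)}
    → {ball_in(b3,rmA), ball_in(b5,rmA), free(left), free(right), robot_in(rmA)}

== RESULT ==
["ball_in(b3,rmA)", "ball_in(b5,rmA)", "free(left)", "free(right)", "robot_in(rmA)"]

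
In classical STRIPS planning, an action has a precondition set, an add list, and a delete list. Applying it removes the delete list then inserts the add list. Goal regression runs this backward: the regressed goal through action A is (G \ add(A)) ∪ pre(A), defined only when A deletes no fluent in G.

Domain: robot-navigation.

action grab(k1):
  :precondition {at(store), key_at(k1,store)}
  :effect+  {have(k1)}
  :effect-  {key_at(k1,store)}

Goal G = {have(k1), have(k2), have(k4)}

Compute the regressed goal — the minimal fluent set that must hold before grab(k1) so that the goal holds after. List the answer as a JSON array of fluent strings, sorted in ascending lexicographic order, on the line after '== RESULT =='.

Compute (G \ add) ∪ pre:
  G ∩ del = {}  (empty — regression defined)
  G \ add = {have(k1), have(k2), have(k4)} \ {have(k1)} = {have(k2), have(k4)}
  ∪ pre   = {have(k2), have(k4)} ∪ {at(store), key_at(k1,store)}
          = {at(store), have(k2), have(k4), key_at(k1,store)}

== RESULT ==
["at(store)", "have(k2)", "have(k4)", "key_at(k1,store)"]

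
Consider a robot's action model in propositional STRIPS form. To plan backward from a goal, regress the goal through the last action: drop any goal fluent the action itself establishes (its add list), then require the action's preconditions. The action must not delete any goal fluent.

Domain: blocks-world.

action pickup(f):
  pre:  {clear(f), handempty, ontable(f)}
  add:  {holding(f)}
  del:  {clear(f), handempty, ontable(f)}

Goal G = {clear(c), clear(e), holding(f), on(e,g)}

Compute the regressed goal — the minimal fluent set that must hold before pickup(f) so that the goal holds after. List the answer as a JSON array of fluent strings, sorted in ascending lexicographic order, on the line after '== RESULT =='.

Regress:
  G ∩ del = {}  (empty — regression defined)
  G \ add = {clear(c), clear(e), holding(f), on(e,g)} \ {holding(f)} = {clear(c), clear(e), on(e,g)}
  ∪ pre   = {clear(c), clear(e), on(e,g)} ∪ {clear(f), handempty, ontable(f)}
          = {clear(c), clear(e), clear(f), handempty, on(e,g), ontable(f)}

== RESULT ==
["clear(c)", "clear(e)", "clear(f)", "handempty", "on(e,g)", "ontable(f)"]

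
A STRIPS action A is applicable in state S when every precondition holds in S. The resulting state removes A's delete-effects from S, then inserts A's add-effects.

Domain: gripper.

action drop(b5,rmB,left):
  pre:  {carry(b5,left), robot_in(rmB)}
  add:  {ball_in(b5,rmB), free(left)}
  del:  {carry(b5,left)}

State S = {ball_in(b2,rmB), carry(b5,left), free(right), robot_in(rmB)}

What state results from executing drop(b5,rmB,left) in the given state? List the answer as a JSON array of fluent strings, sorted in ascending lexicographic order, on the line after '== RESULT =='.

Progress:
  pre ⊆ S: {carry(b5,left), robot_in(rmB)} ⊆ S  — applicable
  S \ del = {ball_in(b2,rmB), free(right), robot_in(rmB)}
  ∪ add   = {ball_in(b2,rmB), ball_in(b5,rmB), free(left), free(right), robot_in(rmB)}

== RESULT ==
["ball_in(b2,rmB)", "ball_in(b5,rmB)", "free(left)", "free(right)", "robot_in(rmB)"]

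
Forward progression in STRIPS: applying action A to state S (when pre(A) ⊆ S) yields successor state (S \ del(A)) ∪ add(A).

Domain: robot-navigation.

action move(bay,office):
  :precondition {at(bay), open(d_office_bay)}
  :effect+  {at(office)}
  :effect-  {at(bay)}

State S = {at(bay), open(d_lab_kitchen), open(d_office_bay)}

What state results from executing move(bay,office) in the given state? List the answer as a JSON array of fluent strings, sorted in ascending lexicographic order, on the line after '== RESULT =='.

Progress:
  pre ⊆ S: {at(bay), open(d_office_bay)} ⊆ S  — applicable
  S \ del = {open(d_lab_kitchen), open(d_office_bay)}
  ∪ add   = {at(office), open(d_lab_kitchen), open(d_office_bay)}

== RESULT ==
["at(office)", "open(d_lab_kitchen)", "open(d_office_bay)"]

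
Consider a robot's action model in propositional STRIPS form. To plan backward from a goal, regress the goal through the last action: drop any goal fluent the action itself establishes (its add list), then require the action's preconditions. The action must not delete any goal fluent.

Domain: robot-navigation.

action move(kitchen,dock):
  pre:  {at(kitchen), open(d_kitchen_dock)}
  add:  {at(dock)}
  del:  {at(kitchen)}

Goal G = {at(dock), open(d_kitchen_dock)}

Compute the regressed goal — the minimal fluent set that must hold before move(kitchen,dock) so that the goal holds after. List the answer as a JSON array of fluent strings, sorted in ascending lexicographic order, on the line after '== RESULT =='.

Compute (G \ add) ∪ pre:
  G ∩ del = {}  (empty — regression defined)
  G \ add = {at(dock), open(d_kitchen_dock)} \ {at(dock)} = {open(d_kitchen_dock)}
  ∪ pre   = {open(d_kitchen_dock)} ∪ {at(kitchen), open(d_kitchen_dock)}
          = {at(kitchen), open(d_kitchen_dock)}

== RESULT ==
["at(kitchen)", "open(d_kitchen_dock)"]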